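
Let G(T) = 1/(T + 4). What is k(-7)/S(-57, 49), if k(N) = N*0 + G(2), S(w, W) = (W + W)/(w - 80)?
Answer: -137/588 ≈ -0.23299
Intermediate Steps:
G(T) = 1/(4 + T)
S(w, W) = 2*W/(-80 + w) (S(w, W) = (2*W)/(-80 + w) = 2*W/(-80 + w))
k(N) = 1/6 (k(N) = N*0 + 1/(4 + 2) = 0 + 1/6 = 1/6)
k(-7)/S(-57, 49) = 1/(6*((2*49/(-80 - 57)))) = 1/(6*((2*49/(-137)))) = 1/(6*((2*49*(-1/137)))) = 1/(6*(-98/137)) = (1/6)*(-137/98) = -137/588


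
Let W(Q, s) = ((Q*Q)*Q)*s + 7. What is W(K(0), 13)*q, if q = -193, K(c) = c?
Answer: -1351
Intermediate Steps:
W(Q, s) = 7 + s*Q³ (W(Q, s) = (Q²*Q)*s + 7 = Q³*s + 7 = s*Q³ + 7 = 7 + s*Q³)
W(K(0), 13)*q = (7 + 13*0³)*(-193) = (7 + 13*0)*(-193) = (7 + 0)*(-193) = 7*(-193) = -1351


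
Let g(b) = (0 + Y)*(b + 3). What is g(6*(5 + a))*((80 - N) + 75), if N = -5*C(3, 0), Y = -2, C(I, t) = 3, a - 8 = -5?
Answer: -17340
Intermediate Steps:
a = 3 (a = 8 - 5 = 3)
g(b) = -6 - 2*b (g(b) = (0 - 2)*(b + 3) = -2*(3 + b) = -6 - 2*b)
N = -15 (N = -5*3 = -15)
g(6*(5 + a))*((80 - N) + 75) = (-6 - 12*(5 + 3))*((80 - 1*(-15)) + 75) = (-6 - 12*8)*((80 + 15) + 75) = (-6 - 2*48)*(95 + 75) = (-6 - 96)*170 = -102*170 = -17340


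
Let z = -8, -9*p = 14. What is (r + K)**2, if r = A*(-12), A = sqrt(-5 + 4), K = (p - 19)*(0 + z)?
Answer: 2178736/81 - 11840*I/3 ≈ 26898.0 - 3946.7*I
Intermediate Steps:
p = -14/9 (p = -1/9*14 = -14/9 ≈ -1.5556)
K = 1480/9 (K = (-14/9 - 19)*(0 - 8) = -185/9*(-8) = 1480/9 ≈ 164.44)
A = I (A = sqrt(-1) = I ≈ 1.0*I)
r = -12*I (r = I*(-12) = -12*I ≈ -12.0*I)
(r + K)**2 = (-12*I + 1480/9)**2 = (1480/9 - 12*I)**2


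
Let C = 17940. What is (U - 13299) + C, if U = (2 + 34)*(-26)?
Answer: 3705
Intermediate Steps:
U = -936 (U = 36*(-26) = -936)
(U - 13299) + C = (-936 - 13299) + 17940 = -14235 + 17940 = 3705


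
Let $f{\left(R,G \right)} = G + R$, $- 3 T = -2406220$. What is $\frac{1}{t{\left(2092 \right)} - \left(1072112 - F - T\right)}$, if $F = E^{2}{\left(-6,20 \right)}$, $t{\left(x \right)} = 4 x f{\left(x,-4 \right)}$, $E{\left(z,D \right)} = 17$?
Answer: $\frac{3}{51607903} \approx 5.8131 \cdot 10^{-8}$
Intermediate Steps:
$T = \frac{2406220}{3}$ ($T = \left(- \frac{1}{3}\right) \left(-2406220\right) = \frac{2406220}{3} \approx 8.0207 \cdot 10^{5}$)
$t{\left(x \right)} = 4 x \left(-4 + x\right)$
$F = 289$ ($F = 17^{2} = 289$)
$\frac{1}{t{\left(2092 \right)} - \left(1072112 - F - T\right)} = \frac{1}{4 \cdot 2092 \left(-4 + 2092\right) + \left(\left(\frac{2406220}{3} + 289\right) - 1072112\right)} = \frac{1}{4 \cdot 2092 \cdot 2088 + \left(\frac{2407087}{3} - 1072112\right)} = \frac{1}{17472384 - \frac{809249}{3}} = \frac{1}{\frac{51607903}{3}} = \frac{3}{51607903}$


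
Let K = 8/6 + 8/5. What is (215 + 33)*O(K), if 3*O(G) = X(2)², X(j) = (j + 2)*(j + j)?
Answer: 63488/3 ≈ 21163.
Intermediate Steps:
X(j) = 2*j*(2 + j) (X(j) = (2 + j)*(2*j) = 2*j*(2 + j))
K = 44/15 (K = 8*(⅙) + 8*(⅕) = 4/3 + 8/5 = 44/15 ≈ 2.9333)
O(G) = 256/3 (O(G) = (2*2*(2 + 2))²/3 = (2*2*4)²/3 = (⅓)*16² = (⅓)*256 = 256/3)
(215 + 33)*O(K) = (215 + 33)*(256/3) = 248*(256/3) = 63488/3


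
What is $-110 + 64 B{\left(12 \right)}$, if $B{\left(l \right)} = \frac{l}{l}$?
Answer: $-46$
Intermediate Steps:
$B{\left(l \right)} = 1$
$-110 + 64 B{\left(12 \right)} = -110 + 64 \cdot 1 = -110 + 64 = -46$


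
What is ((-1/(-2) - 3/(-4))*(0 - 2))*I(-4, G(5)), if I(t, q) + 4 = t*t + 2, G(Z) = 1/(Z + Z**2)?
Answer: -35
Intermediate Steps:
I(t, q) = -2 + t**2 (I(t, q) = -4 + (t*t + 2) = -4 + (t**2 + 2) = -4 + (2 + t**2) = -2 + t**2)
((-1/(-2) - 3/(-4))*(0 - 2))*I(-4, G(5)) = ((-1/(-2) - 3/(-4))*(0 - 2))*(-2 + (-4)**2) = ((-1*(-1/2) - 3*(-1/4))*(-2))*(-2 + 16) = ((1/2 + 3/4)*(-2))*14 = ((5/4)*(-2))*14 = -5/2*14 = -35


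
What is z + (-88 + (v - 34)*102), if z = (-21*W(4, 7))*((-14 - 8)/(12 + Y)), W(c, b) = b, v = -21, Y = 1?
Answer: -70840/13 ≈ -5449.2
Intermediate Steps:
z = 3234/13 (z = (-21*7)*((-14 - 8)/(12 + 1)) = -(-3234)/13 = -147*(-22/13) = 3234/13 ≈ 248.77)
z + (-88 + (v - 34)*102) = 3234/13 + (-88 + (-21 - 34)*102) = 3234/13 + (-88 - 55*102) = 3234/13 + (-88 - 5610) = 3234/13 - 5698 = -70840/13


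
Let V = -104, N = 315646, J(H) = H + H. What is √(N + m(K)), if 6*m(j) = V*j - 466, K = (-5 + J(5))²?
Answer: 3*√35015 ≈ 561.37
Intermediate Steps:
J(H) = 2*H
K = 25 (K = (-5 + 2*5)² = (-5 + 10)² = 5² = 25)
m(j) = -233/3 - 52*j/3 (m(j) = (-104*j - 466)/6 = (-466 - 104*j)/6 = -233/3 - 52*j/3)
√(N + m(K)) = √(315646 + (-233/3 - 52/3*25)) = √(315646 + (-233/3 - 1300/3)) = √(315646 - 511) = √315135 = 3*√35015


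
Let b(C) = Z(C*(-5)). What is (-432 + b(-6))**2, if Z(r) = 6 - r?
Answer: 207936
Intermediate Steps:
b(C) = 6 + 5*C (b(C) = 6 - C*(-5) = 6 - (-5)*C = 6 + 5*C)
(-432 + b(-6))**2 = (-432 + (6 + 5*(-6)))**2 = (-432 + (6 - 30))**2 = (-432 - 24)**2 = (-456)**2 = 207936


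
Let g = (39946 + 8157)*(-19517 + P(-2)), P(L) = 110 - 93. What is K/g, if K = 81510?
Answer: -19/218650 ≈ -8.6897e-5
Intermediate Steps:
P(L) = 17
g = -938008500 (g = (39946 + 8157)*(-19517 + 17) = 48103*(-19500) = -938008500)
K/g = 81510/(-938008500) = 81510*(-1/938008500) = -19/218650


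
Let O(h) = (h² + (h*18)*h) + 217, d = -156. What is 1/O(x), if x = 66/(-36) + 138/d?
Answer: 1521/543541 ≈ 0.0027983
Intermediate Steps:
x = -106/39 (x = 66/(-36) + 138/(-156) = 66*(-1/36) + 138*(-1/156) = -11/6 - 23/26 = -106/39 ≈ -2.7179)
O(h) = 217 + 19*h² (O(h) = (h² + (18*h)*h) + 217 = (h² + 18*h²) + 217 = 19*h² + 217 = 217 + 19*h²)
1/O(x) = 1/(217 + 19*(-106/39)²) = 1/(217 + 19*(11236/1521)) = 1/(217 + 213484/1521) = 1/(543541/1521) = 1521/543541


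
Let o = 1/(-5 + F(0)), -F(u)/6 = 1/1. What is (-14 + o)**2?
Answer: 24025/121 ≈ 198.55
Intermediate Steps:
F(u) = -6 (F(u) = -6/1 = -6*1 = -6)
o = -1/11 (o = 1/(-5 - 6) = 1/(-11) = -1/11 ≈ -0.090909)
(-14 + o)**2 = (-14 - 1/11)**2 = (-155/11)**2 = 24025/121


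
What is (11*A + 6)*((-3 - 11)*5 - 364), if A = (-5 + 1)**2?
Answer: -78988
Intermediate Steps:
A = 16 (A = (-4)**2 = 16)
(11*A + 6)*((-3 - 11)*5 - 364) = (11*16 + 6)*((-3 - 11)*5 - 364) = (176 + 6)*(-14*5 - 364) = 182*(-70 - 364) = 182*(-434) = -78988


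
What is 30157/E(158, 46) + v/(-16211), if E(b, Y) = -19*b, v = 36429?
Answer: -598234985/48665422 ≈ -12.293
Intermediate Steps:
30157/E(158, 46) + v/(-16211) = 30157/((-19*158)) + 36429/(-16211) = 30157/(-3002) + 36429*(-1/16211) = 30157*(-1/3002) - 36429/16211 = -30157/3002 - 36429/16211 = -598234985/48665422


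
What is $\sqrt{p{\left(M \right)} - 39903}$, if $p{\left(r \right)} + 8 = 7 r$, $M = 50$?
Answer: $i \sqrt{39561} \approx 198.9 i$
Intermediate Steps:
$p{\left(r \right)} = -8 + 7 r$
$\sqrt{p{\left(M \right)} - 39903} = \sqrt{\left(-8 + 7 \cdot 50\right) - 39903} = \sqrt{\left(-8 + 350\right) - 39903} = \sqrt{342 - 39903} = \sqrt{-39561} = i \sqrt{39561}$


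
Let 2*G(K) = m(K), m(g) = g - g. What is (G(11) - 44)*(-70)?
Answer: 3080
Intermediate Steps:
m(g) = 0
G(K) = 0 (G(K) = (1/2)*0 = 0)
(G(11) - 44)*(-70) = (0 - 44)*(-70) = -44*(-70) = 3080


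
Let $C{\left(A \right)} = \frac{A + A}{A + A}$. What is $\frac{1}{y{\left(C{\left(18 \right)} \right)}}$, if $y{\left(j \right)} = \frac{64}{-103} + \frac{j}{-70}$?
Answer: $- \frac{7210}{4583} \approx -1.5732$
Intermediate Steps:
$C{\left(A \right)} = 1$ ($C{\left(A \right)} = \frac{2 A}{2 A} = 2 A \frac{1}{2 A} = 1$)
$y{\left(j \right)} = - \frac{64}{103} - \frac{j}{70}$ ($y{\left(j \right)} = 64 \left(- \frac{1}{103}\right) + j \left(- \frac{1}{70}\right) = - \frac{64}{103} - \frac{j}{70}$)
$\frac{1}{y{\left(C{\left(18 \right)} \right)}} = \frac{1}{- \frac{64}{103} - \frac{1}{70}} = \frac{1}{- \frac{4583}{7210}} = - \frac{7210}{4583}$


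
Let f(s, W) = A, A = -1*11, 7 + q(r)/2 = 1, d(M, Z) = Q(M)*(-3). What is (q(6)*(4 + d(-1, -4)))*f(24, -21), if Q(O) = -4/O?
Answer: -1056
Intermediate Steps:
d(M, Z) = 12/M (d(M, Z) = -4/M*(-3) = 12/M)
q(r) = -12 (q(r) = -14 + 2*1 = -14 + 2 = -12)
A = -11
f(s, W) = -11
(q(6)*(4 + d(-1, -4)))*f(24, -21) = -12*(4 + 12/(-1))*(-11) = -12*(4 + 12*(-1))*(-11) = -12*(4 - 12)*(-11) = -12*(-8)*(-11) = 96*(-11) = -1056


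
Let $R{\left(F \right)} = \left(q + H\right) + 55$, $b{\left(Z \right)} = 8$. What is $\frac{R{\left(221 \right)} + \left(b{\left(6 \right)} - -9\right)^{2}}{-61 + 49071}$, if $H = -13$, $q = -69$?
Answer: $\frac{131}{24505} \approx 0.0053459$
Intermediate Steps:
$R{\left(F \right)} = -27$ ($R{\left(F \right)} = \left(-69 - 13\right) + 55 = -82 + 55 = -27$)
$\frac{R{\left(221 \right)} + \left(b{\left(6 \right)} - -9\right)^{2}}{-61 + 49071} = \frac{-27 + \left(8 - -9\right)^{2}}{-61 + 49071} = \frac{-27 + \left(8 + \left(-43 + 52\right)\right)^{2}}{49010} = \left(-27 + \left(8 + 9\right)^{2}\right) \frac{1}{49010} = \left(-27 + 17^{2}\right) \frac{1}{49010} = \left(-27 + 289\right) \frac{1}{49010} = 262 \cdot \frac{1}{49010} = \frac{131}{24505}$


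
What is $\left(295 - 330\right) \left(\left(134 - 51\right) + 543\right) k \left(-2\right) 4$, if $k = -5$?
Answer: $-876400$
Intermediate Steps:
$\left(295 - 330\right) \left(\left(134 - 51\right) + 543\right) k \left(-2\right) 4 = \left(295 - 330\right) \left(\left(134 - 51\right) + 543\right) \left(-5\right) \left(-2\right) 4 = - 35 \left(83 + 543\right) 10 \cdot 4 = \left(-35\right) 626 \cdot 40 = \left(-21910\right) 40 = -876400$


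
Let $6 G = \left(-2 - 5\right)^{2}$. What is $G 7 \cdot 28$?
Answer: $\frac{4802}{3} \approx 1600.7$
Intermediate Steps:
$G = \frac{49}{6}$ ($G = \frac{\left(-2 - 5\right)^{2}}{6} = \frac{\left(-7\right)^{2}}{6} = \frac{1}{6} \cdot 49 = \frac{49}{6} \approx 8.1667$)
$G 7 \cdot 28 = \frac{49}{6} \cdot 7 \cdot 28 = \frac{343}{6} \cdot 28 = \frac{4802}{3}$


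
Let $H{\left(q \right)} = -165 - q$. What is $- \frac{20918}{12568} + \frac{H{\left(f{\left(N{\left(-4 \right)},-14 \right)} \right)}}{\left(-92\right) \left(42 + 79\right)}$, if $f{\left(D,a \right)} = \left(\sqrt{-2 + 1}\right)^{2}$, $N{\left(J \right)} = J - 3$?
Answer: $- \frac{28849753}{17488372} \approx -1.6497$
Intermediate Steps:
$N{\left(J \right)} = -3 + J$
$f{\left(D,a \right)} = -1$ ($f{\left(D,a \right)} = \left(\sqrt{-1}\right)^{2} = i^{2} = -1$)
$- \frac{20918}{12568} + \frac{H{\left(f{\left(N{\left(-4 \right)},-14 \right)} \right)}}{\left(-92\right) \left(42 + 79\right)} = - \frac{20918}{12568} + \frac{-165 - -1}{\left(-92\right) \left(42 + 79\right)} = \left(-20918\right) \frac{1}{12568} + \frac{-165 + 1}{\left(-92\right) 121} = - \frac{10459}{6284} - \frac{164}{-11132} = - \frac{10459}{6284} - - \frac{41}{2783} = - \frac{10459}{6284} + \frac{41}{2783} = - \frac{28849753}{17488372}$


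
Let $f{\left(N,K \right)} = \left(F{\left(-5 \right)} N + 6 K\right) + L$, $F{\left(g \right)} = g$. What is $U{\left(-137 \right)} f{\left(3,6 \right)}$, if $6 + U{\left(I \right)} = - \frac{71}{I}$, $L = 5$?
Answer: $- \frac{19526}{137} \approx -142.53$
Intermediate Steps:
$U{\left(I \right)} = -6 - \frac{71}{I}$
$f{\left(N,K \right)} = 5 - 5 N + 6 K$ ($f{\left(N,K \right)} = \left(- 5 N + 6 K\right) + 5 = 5 - 5 N + 6 K$)
$U{\left(-137 \right)} f{\left(3,6 \right)} = \left(-6 - \frac{71}{-137}\right) \left(5 - 15 + 6 \cdot 6\right) = \left(-6 - - \frac{71}{137}\right) \left(5 - 15 + 36\right) = \left(-6 + \frac{71}{137}\right) 26 = \left(- \frac{751}{137}\right) 26 = - \frac{19526}{137}$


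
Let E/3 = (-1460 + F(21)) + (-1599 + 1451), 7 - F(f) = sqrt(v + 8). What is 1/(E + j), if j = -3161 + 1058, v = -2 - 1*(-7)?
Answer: -2302/15897573 + sqrt(13)/15897573 ≈ -0.00014458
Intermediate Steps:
v = 5 (v = -2 + 7 = 5)
F(f) = 7 - sqrt(13) (F(f) = 7 - sqrt(5 + 8) = 7 - sqrt(13))
j = -2103
E = -4803 - 3*sqrt(13) (E = 3*((-1460 + (7 - sqrt(13))) + (-1599 + 1451)) = 3*((-1453 - sqrt(13)) - 148) = 3*(-1601 - sqrt(13)) = -4803 - 3*sqrt(13) ≈ -4813.8)
1/(E + j) = 1/((-4803 - 3*sqrt(13)) - 2103) = 1/(-6906 - 3*sqrt(13))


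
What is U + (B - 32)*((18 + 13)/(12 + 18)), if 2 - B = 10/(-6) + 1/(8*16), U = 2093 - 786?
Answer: 14719267/11520 ≈ 1277.7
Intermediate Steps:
U = 1307
B = 1405/384 (B = 2 - (10/(-6) + 1/(8*16)) = 2 - (10*(-1/6) + (1/8)*(1/16)) = 2 - (-5/3 + 1/128) = 2 - 1*(-637/384) = 2 + 637/384 = 1405/384 ≈ 3.6589)
U + (B - 32)*((18 + 13)/(12 + 18)) = 1307 + (1405/384 - 32)*((18 + 13)/(12 + 18)) = 1307 - 337373/(384*30) = 1307 - 10883/384*31/30 = 1307 - 337373/11520 = 14719267/11520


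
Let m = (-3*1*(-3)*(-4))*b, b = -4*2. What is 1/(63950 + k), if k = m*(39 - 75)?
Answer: 1/53582 ≈ 1.8663e-5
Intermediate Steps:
b = -8
m = 288 (m = -3*1*(-3)*(-4)*(-8) = -(-9)*(-4)*(-8) = -3*12*(-8) = -36*(-8) = 288)
k = -10368 (k = 288*(39 - 75) = 288*(-36) = -10368)
1/(63950 + k) = 1/(63950 - 10368) = 1/53582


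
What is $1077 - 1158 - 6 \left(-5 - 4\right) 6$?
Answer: $-374115$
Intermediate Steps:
$1077 - 1158 - 6 \left(-5 - 4\right) 6 = 1077 - 1158 \left(-6\right) \left(-9\right) 6 = 1077 - 1158 \cdot 54 \cdot 6 = 1077 - 375192 = -374115$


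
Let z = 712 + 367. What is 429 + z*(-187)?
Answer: -201344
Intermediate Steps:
z = 1079
429 + z*(-187) = 429 + 1079*(-187) = 429 - 201773 = -201344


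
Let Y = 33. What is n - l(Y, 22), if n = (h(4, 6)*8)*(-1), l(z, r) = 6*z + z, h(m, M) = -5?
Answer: -191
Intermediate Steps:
l(z, r) = 7*z
n = 40 (n = -5*8*(-1) = -40*(-1) = 40)
n - l(Y, 22) = 40 - 7*33 = 40 - 1*231 = 40 - 231 = -191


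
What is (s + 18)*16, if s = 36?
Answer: 864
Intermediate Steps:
(s + 18)*16 = (36 + 18)*16 = 54*16 = 864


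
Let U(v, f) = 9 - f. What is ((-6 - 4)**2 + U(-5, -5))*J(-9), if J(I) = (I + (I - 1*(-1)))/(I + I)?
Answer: 323/3 ≈ 107.67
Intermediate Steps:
J(I) = (1 + 2*I)/(2*I) (J(I) = (I + (I + 1))/((2*I)) = (I + (1 + I))*(1/(2*I)) = (1 + 2*I)*(1/(2*I)) = (1 + 2*I)/(2*I))
((-6 - 4)**2 + U(-5, -5))*J(-9) = ((-6 - 4)**2 + (9 - 1*(-5)))*((1/2 - 9)/(-9)) = ((-10)**2 + (9 + 5))*(-1/9*(-17/2)) = (100 + 14)*(17/18) = 114*(17/18) = 323/3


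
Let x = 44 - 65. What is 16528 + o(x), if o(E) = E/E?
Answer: 16529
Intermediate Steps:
x = -21
o(E) = 1
16528 + o(x) = 16528 + 1 = 16529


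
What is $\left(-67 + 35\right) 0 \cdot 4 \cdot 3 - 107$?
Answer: $-107$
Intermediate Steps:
$\left(-67 + 35\right) 0 \cdot 4 \cdot 3 - 107 = - 32 \cdot 0 \cdot 3 - 107 = \left(-32\right) 0 - 107 = 0 - 107 = -107$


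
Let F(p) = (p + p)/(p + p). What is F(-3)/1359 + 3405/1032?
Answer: 1542809/467496 ≈ 3.3002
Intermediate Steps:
F(p) = 1 (F(p) = (2*p)/((2*p)) = (2*p)*(1/(2*p)) = 1)
F(-3)/1359 + 3405/1032 = 1/1359 + 3405/1032 = 1*(1/1359) + 3405*(1/1032) = 1/1359 + 1135/344 = 1542809/467496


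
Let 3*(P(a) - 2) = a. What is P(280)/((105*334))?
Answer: 143/52605 ≈ 0.0027184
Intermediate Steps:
P(a) = 2 + a/3
P(280)/((105*334)) = (2 + (⅓)*280)/((105*334)) = (2 + 280/3)/35070 = (286/3)*(1/35070) = 143/52605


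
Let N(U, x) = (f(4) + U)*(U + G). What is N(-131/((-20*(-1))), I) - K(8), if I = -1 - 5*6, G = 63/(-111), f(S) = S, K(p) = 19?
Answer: -12583/14800 ≈ -0.85020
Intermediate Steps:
G = -21/37 (G = 63*(-1/111) = -21/37 ≈ -0.56757)
I = -31 (I = -1 - 30 = -31)
N(U, x) = (4 + U)*(-21/37 + U) (N(U, x) = (4 + U)*(U - 21/37) = (4 + U)*(-21/37 + U))
N(-131/((-20*(-1))), I) - K(8) = (-84/37 + (-131/((-20*(-1))))² + 127*(-131/((-20*(-1))))/37) - 1*19 = (-84/37 + (-131/20)² + 127*(-131/20)/37) - 19 = (-84/37 + (-131*1/20)² + 127*(-131*1/20)/37) - 19 = (-84/37 + (-131/20)² + (127/37)*(-131/20)) - 19 = (-84/37 + 17161/400 - 16637/740) - 19 = 268617/14800 - 19 = -12583/14800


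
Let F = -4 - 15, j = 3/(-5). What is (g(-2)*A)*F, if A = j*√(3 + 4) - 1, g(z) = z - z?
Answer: 0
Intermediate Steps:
g(z) = 0
j = -⅗ (j = 3*(-⅕) = -⅗ ≈ -0.60000)
A = -1 - 3*√7/5 (A = -3*√(3 + 4)/5 - 1 = -3*√7/5 - 1 = -1 - 3*√7/5 ≈ -2.5875)
F = -19
(g(-2)*A)*F = (0*(-1 - 3*√7/5))*(-19) = 0*(-19) = 0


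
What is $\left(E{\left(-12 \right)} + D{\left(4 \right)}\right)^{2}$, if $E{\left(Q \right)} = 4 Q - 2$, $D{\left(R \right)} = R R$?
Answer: $1156$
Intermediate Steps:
$D{\left(R \right)} = R^{2}$
$E{\left(Q \right)} = -2 + 4 Q$
$\left(E{\left(-12 \right)} + D{\left(4 \right)}\right)^{2} = \left(\left(-2 + 4 \left(-12\right)\right) + 4^{2}\right)^{2} = \left(\left(-2 - 48\right) + 16\right)^{2} = \left(-50 + 16\right)^{2} = \left(-34\right)^{2} = 1156$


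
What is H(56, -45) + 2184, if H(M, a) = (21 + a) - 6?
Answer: 2154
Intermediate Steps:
H(M, a) = 15 + a
H(56, -45) + 2184 = (15 - 45) + 2184 = -30 + 2184 = 2154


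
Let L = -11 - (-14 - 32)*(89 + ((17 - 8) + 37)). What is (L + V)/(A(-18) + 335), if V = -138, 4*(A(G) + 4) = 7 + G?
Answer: 24244/1313 ≈ 18.465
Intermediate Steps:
A(G) = -9/4 + G/4 (A(G) = -4 + (7 + G)/4 = -4 + (7/4 + G/4) = -9/4 + G/4)
L = 6199 (L = -11 - (-46)*(89 + (9 + 37)) = -11 - (-46)*(89 + 46) = -11 - (-46)*135 = -11 - 1*(-6210) = -11 + 6210 = 6199)
(L + V)/(A(-18) + 335) = (6199 - 138)/((-9/4 + (¼)*(-18)) + 335) = 6061/((-9/4 - 9/2) + 335) = 6061/(-27/4 + 335) = 6061/(1313/4) = 6061*(4/1313) = 24244/1313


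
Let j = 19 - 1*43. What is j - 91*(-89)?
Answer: 8075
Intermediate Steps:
j = -24 (j = 19 - 43 = -24)
j - 91*(-89) = -24 - 91*(-89) = -24 + 8099 = 8075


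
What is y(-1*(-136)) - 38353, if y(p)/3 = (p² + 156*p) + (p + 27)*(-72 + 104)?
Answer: 96431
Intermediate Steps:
y(p) = 2592 + 3*p² + 564*p (y(p) = 3*((p² + 156*p) + (p + 27)*(-72 + 104)) = 3*((p² + 156*p) + (27 + p)*32) = 3*((p² + 156*p) + (864 + 32*p)) = 3*(864 + p² + 188*p) = 2592 + 3*p² + 564*p)
y(-1*(-136)) - 38353 = (2592 + 3*(-1*(-136))² + 564*(-1*(-136))) - 38353 = (2592 + 3*136² + 564*136) - 38353 = (2592 + 3*18496 + 76704) - 38353 = (2592 + 55488 + 76704) - 38353 = 134784 - 38353 = 96431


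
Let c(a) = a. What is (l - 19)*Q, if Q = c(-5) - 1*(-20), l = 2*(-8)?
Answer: -525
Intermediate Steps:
l = -16
Q = 15 (Q = -5 - 1*(-20) = -5 + 20 = 15)
(l - 19)*Q = (-16 - 19)*15 = -35*15 = -525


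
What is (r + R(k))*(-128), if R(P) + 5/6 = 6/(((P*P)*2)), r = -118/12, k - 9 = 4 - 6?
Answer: 199552/147 ≈ 1357.5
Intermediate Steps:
k = 7 (k = 9 + (4 - 6) = 9 - 2 = 7)
r = -59/6 (r = -118*1/12 = -59/6 ≈ -9.8333)
R(P) = -5/6 + 3/P**2 (R(P) = -5/6 + 6/(((P*P)*2)) = -5/6 + 6/((P**2*2)) = -5/6 + 6/((2*P**2)) = -5/6 + 6*(1/(2*P**2)) = -5/6 + 3/P**2)
(r + R(k))*(-128) = (-59/6 + (-5/6 + 3/7**2))*(-128) = (-59/6 + (-5/6 + 3*(1/49)))*(-128) = (-59/6 + (-5/6 + 3/49))*(-128) = (-59/6 - 227/294)*(-128) = -1559/147*(-128) = 199552/147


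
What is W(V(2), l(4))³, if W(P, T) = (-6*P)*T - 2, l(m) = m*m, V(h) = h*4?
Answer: -456533000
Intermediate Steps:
V(h) = 4*h
l(m) = m²
W(P, T) = -2 - 6*P*T (W(P, T) = -6*P*T - 2 = -2 - 6*P*T)
W(V(2), l(4))³ = (-2 - 6*4*2*4²)³ = (-2 - 6*8*16)³ = (-2 - 768)³ = (-770)³ = -456533000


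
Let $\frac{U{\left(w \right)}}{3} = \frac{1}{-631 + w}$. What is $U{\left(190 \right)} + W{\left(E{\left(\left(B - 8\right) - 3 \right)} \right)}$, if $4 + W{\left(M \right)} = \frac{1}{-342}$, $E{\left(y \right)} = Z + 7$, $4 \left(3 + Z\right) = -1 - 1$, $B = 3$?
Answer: $- \frac{67195}{16758} \approx -4.0097$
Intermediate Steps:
$Z = - \frac{7}{2}$ ($Z = -3 + \frac{-1 - 1}{4} = -3 + \frac{1}{4} \left(-2\right) = -3 - \frac{1}{2} = - \frac{7}{2} \approx -3.5$)
$E{\left(y \right)} = \frac{7}{2}$ ($E{\left(y \right)} = - \frac{7}{2} + 7 = \frac{7}{2}$)
$U{\left(w \right)} = \frac{3}{-631 + w}$
$W{\left(M \right)} = - \frac{1369}{342}$ ($W{\left(M \right)} = -4 + \frac{1}{-342} = -4 - \frac{1}{342} = - \frac{1369}{342}$)
$U{\left(190 \right)} + W{\left(E{\left(\left(B - 8\right) - 3 \right)} \right)} = \frac{3}{-631 + 190} - \frac{1369}{342} = \frac{3}{-441} - \frac{1369}{342} = 3 \left(- \frac{1}{441}\right) - \frac{1369}{342} = - \frac{1}{147} - \frac{1369}{342} = - \frac{67195}{16758}$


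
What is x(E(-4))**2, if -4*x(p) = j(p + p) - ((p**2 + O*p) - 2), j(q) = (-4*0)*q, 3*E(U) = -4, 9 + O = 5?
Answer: 529/324 ≈ 1.6327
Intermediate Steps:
O = -4 (O = -9 + 5 = -4)
E(U) = -4/3 (E(U) = (1/3)*(-4) = -4/3)
j(q) = 0 (j(q) = 0*q = 0)
x(p) = -1/2 - p + p**2/4 (x(p) = -(0 - ((p**2 - 4*p) - 2))/4 = -(0 - (-2 + p**2 - 4*p))/4 = -(0 + (2 - p**2 + 4*p))/4 = -(2 - p**2 + 4*p)/4 = -1/2 - p + p**2/4)
x(E(-4))**2 = (-1/2 - 1*(-4/3) + (-4/3)**2/4)**2 = (-1/2 + 4/3 + (1/4)*(16/9))**2 = (-1/2 + 4/3 + 4/9)**2 = (23/18)**2 = 529/324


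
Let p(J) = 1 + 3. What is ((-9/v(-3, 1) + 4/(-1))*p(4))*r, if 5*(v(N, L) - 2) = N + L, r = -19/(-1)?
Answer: -1463/2 ≈ -731.50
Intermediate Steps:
p(J) = 4
r = 19 (r = -19*(-1) = 19)
v(N, L) = 2 + L/5 + N/5 (v(N, L) = 2 + (N + L)/5 = 2 + (L + N)/5 = 2 + (L/5 + N/5) = 2 + L/5 + N/5)
((-9/v(-3, 1) + 4/(-1))*p(4))*r = ((-9/(2 + (⅕)*1 + (⅕)*(-3)) + 4/(-1))*4)*19 = ((-9/(2 + ⅕ - ⅗) + 4*(-1))*4)*19 = ((-9/8/5 - 4)*4)*19 = ((-9*5/8 - 4)*4)*19 = ((-45/8 - 4)*4)*19 = -77/8*4*19 = -77/2*19 = -1463/2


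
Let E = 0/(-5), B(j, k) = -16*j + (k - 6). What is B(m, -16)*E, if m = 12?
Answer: 0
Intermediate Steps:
B(j, k) = -6 + k - 16*j (B(j, k) = -16*j + (-6 + k) = -6 + k - 16*j)
E = 0 (E = 0*(-⅕) = 0)
B(m, -16)*E = (-6 - 16 - 16*12)*0 = (-6 - 16 - 192)*0 = -214*0 = 0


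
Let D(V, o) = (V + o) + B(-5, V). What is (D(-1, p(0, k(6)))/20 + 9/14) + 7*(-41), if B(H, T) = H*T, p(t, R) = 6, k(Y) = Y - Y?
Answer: -2001/7 ≈ -285.86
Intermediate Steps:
k(Y) = 0
D(V, o) = o - 4*V (D(V, o) = (V + o) - 5*V = o - 4*V)
(D(-1, p(0, k(6)))/20 + 9/14) + 7*(-41) = ((6 - 4*(-1))/20 + 9/14) + 7*(-41) = ((6 + 4)*(1/20) + 9*(1/14)) - 287 = (10*(1/20) + 9/14) - 287 = (½ + 9/14) - 287 = 8/7 - 287 = -2001/7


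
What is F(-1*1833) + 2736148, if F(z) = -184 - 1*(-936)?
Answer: 2736900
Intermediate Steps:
F(z) = 752 (F(z) = -184 + 936 = 752)
F(-1*1833) + 2736148 = 752 + 2736148 = 2736900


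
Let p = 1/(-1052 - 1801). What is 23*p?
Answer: -23/2853 ≈ -0.0080617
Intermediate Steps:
p = -1/2853 (p = 1/(-2853) = -1/2853 ≈ -0.00035051)
23*p = 23*(-1/2853) = -23/2853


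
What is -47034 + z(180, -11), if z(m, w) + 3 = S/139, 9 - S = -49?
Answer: -6538085/139 ≈ -47037.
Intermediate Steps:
S = 58 (S = 9 - 1*(-49) = 9 + 49 = 58)
z(m, w) = -359/139 (z(m, w) = -3 + 58/139 = -359/139)
-47034 + z(180, -11) = -47034 - 359/139 = -6538085/139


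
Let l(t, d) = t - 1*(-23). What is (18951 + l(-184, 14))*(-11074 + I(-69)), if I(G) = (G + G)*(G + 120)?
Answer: -340324480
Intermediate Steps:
l(t, d) = 23 + t (l(t, d) = t + 23 = 23 + t)
I(G) = 2*G*(120 + G) (I(G) = (2*G)*(120 + G) = 2*G*(120 + G))
(18951 + l(-184, 14))*(-11074 + I(-69)) = (18951 + (23 - 184))*(-11074 + 2*(-69)*(120 - 69)) = (18951 - 161)*(-11074 + 2*(-69)*51) = 18790*(-11074 - 7038) = 18790*(-18112) = -340324480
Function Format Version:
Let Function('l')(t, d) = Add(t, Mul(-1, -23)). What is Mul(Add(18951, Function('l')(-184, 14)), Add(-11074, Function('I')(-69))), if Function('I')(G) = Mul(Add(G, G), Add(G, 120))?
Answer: -340324480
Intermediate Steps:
Function('l')(t, d) = Add(23, t) (Function('l')(t, d) = Add(t, 23) = Add(23, t))
Function('I')(G) = Mul(2, G, Add(120, G)) (Function('I')(G) = Mul(Mul(2, G), Add(120, G)) = Mul(2, G, Add(120, G)))
Mul(Add(18951, Function('l')(-184, 14)), Add(-11074, Function('I')(-69))) = Mul(Add(18951, Add(23, -184)), Add(-11074, Mul(2, -69, Add(120, -69)))) = Mul(Add(18951, -161), Add(-11074, Mul(2, -69, 51))) = Mul(18790, Add(-11074, -7038)) = Mul(18790, -18112) = -340324480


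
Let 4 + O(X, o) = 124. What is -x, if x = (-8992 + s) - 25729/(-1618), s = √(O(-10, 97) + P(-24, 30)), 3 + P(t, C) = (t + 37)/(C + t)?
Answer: 14523327/1618 - √4290/6 ≈ 8965.2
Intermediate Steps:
O(X, o) = 120 (O(X, o) = -4 + 124 = 120)
P(t, C) = -3 + (37 + t)/(C + t) (P(t, C) = -3 + (t + 37)/(C + t) = -3 + (37 + t)/(C + t))
s = √4290/6 (s = √(120 + (37 - 3*30 - 2*(-24))/(30 - 24)) = √(120 + (37 - 90 + 48)/6) = √(120 + (⅙)*(-5)) = √(120 - ⅚) = √(715/6) = √4290/6 ≈ 10.916)
x = -14523327/1618 + √4290/6 (x = (-8992 + √4290/6) - 25729/(-1618) = (-8992 + √4290/6) - 25729*(-1/1618) = (-8992 + √4290/6) + 25729/1618 = -14523327/1618 + √4290/6 ≈ -8965.2)
-x = -(-14523327/1618 + √4290/6) = 14523327/1618 - √4290/6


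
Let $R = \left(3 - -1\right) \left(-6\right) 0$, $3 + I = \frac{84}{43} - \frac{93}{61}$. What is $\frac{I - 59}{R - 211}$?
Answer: $\frac{161501}{553453} \approx 0.29181$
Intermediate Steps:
$I = - \frac{6744}{2623}$ ($I = -3 + \left(\frac{84}{43} - \frac{93}{61}\right) = -3 + \frac{1125}{2623} = - \frac{6744}{2623} \approx -2.5711$)
$R = 0$ ($R = \left(3 + 1\right) \left(-6\right) 0 = 4 \left(-6\right) 0 = \left(-24\right) 0 = 0$)
$\frac{I - 59}{R - 211} = \frac{- \frac{6744}{2623} - 59}{0 - 211} = - \frac{161501}{2623 \left(-211\right)} = \left(- \frac{161501}{2623}\right) \left(- \frac{1}{211}\right) = \frac{161501}{553453}$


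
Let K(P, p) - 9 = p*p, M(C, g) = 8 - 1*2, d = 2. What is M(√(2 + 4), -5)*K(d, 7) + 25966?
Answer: 26314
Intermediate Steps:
M(C, g) = 6 (M(C, g) = 8 - 2 = 6)
K(P, p) = 9 + p² (K(P, p) = 9 + p*p = 9 + p²)
M(√(2 + 4), -5)*K(d, 7) + 25966 = 6*(9 + 7²) + 25966 = 6*(9 + 49) + 25966 = 6*58 + 25966 = 348 + 25966 = 26314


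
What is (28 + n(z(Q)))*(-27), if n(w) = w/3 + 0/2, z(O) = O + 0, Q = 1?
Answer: -765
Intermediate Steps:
z(O) = O
n(w) = w/3 (n(w) = w*(⅓) + 0*(½) = w/3 + 0 = w/3)
(28 + n(z(Q)))*(-27) = (28 + (⅓)*1)*(-27) = (28 + ⅓)*(-27) = (85/3)*(-27) = -765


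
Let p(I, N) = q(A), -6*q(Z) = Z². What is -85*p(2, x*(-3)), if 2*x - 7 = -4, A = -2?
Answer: 170/3 ≈ 56.667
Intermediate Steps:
x = 3/2 (x = 7/2 + (½)*(-4) = 7/2 - 2 = 3/2 ≈ 1.5000)
q(Z) = -Z²/6
p(I, N) = -⅔ (p(I, N) = -⅙*(-2)² = -⅙*4 = -⅔)
-85*p(2, x*(-3)) = -85*(-⅔) = 170/3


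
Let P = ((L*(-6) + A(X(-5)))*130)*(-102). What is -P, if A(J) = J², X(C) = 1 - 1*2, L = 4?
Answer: -304980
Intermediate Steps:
X(C) = -1 (X(C) = 1 - 2 = -1)
P = 304980 (P = ((4*(-6) + (-1)²)*130)*(-102) = ((-24 + 1)*130)*(-102) = -23*130*(-102) = -2990*(-102) = 304980)
-P = -1*304980 = -304980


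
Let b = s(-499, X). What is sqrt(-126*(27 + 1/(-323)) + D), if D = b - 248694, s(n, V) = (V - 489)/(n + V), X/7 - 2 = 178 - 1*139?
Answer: I*sqrt(295515603160822)/34238 ≈ 502.09*I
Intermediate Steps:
X = 287 (X = 14 + 7*(178 - 1*139) = 14 + 7*(178 - 139) = 14 + 7*39 = 14 + 273 = 287)
s(n, V) = (-489 + V)/(V + n)
b = 101/106 (b = (-489 + 287)/(287 - 499) = -202/(-212) = -1/212*(-202) = 101/106 ≈ 0.95283)
D = -26361463/106 (D = 101/106 - 248694 = -26361463/106 ≈ -2.4869e+5)
sqrt(-126*(27 + 1/(-323)) + D) = sqrt(-126*(27 + 1/(-323)) - 26361463/106) = sqrt(-126*(27 - 1/323) - 26361463/106) = sqrt(-126*8720/323 - 26361463/106) = sqrt(-1098720/323 - 26361463/106) = sqrt(-8631216869/34238) = I*sqrt(295515603160822)/34238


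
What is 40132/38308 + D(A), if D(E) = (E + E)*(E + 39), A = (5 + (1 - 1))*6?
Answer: 39658813/9577 ≈ 4141.0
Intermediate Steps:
A = 30 (A = (5 + 0)*6 = 5*6 = 30)
D(E) = 2*E*(39 + E) (D(E) = (2*E)*(39 + E) = 2*E*(39 + E))
40132/38308 + D(A) = 40132/38308 + 2*30*(39 + 30) = 40132*(1/38308) + 2*30*69 = 10033/9577 + 4140 = 39658813/9577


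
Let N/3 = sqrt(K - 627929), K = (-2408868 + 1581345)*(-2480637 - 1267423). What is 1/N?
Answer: sqrt(3101605227451)/9304815682353 ≈ 1.8927e-7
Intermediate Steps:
K = 3101605855380 (K = -827523*(-3748060) = 3101605855380)
N = 3*sqrt(3101605227451) (N = 3*sqrt(3101605855380 - 627929) = 3*sqrt(3101605227451) ≈ 5.2834e+6)
1/N = 1/(3*sqrt(3101605227451)) = sqrt(3101605227451)/9304815682353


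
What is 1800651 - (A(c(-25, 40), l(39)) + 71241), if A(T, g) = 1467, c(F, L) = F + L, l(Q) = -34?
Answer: 1727943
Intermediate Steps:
1800651 - (A(c(-25, 40), l(39)) + 71241) = 1800651 - (1467 + 71241) = 1800651 - 1*72708 = 1800651 - 72708 = 1727943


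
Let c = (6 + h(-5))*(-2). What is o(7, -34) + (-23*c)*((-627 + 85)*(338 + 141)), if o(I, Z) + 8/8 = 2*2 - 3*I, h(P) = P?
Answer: -11942446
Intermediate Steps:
o(I, Z) = 3 - 3*I (o(I, Z) = -1 + (2*2 - 3*I) = -1 + (4 - 3*I) = 3 - 3*I)
c = -2 (c = (6 - 5)*(-2) = 1*(-2) = -2)
o(7, -34) + (-23*c)*((-627 + 85)*(338 + 141)) = (3 - 3*7) + (-23*(-2))*((-627 + 85)*(338 + 141)) = (3 - 21) + 46*(-542*479) = -18 + 46*(-259618) = -18 - 11942428 = -11942446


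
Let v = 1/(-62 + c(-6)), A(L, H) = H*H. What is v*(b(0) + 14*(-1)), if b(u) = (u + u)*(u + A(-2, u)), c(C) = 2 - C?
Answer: 7/27 ≈ 0.25926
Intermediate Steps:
A(L, H) = H²
b(u) = 2*u*(u + u²) (b(u) = (u + u)*(u + u²) = (2*u)*(u + u²) = 2*u*(u + u²))
v = -1/54 (v = 1/(-62 + (2 - 1*(-6))) = 1/(-62 + (2 + 6)) = 1/(-62 + 8) = 1/(-54) = -1/54 ≈ -0.018519)
v*(b(0) + 14*(-1)) = -(2*0²*(1 + 0) + 14*(-1))/54 = -(2*0*1 - 14)/54 = -(0 - 14)/54 = -1/54*(-14) = 7/27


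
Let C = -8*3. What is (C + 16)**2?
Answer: 64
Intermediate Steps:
C = -24
(C + 16)**2 = (-24 + 16)**2 = (-8)**2 = 64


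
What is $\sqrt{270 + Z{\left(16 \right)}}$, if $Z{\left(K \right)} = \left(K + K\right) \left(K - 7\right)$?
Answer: $3 \sqrt{62} \approx 23.622$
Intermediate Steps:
$Z{\left(K \right)} = 2 K \left(-7 + K\right)$
$\sqrt{270 + Z{\left(16 \right)}} = \sqrt{270 + 2 \cdot 16 \left(-7 + 16\right)} = \sqrt{270 + 2 \cdot 16 \cdot 9} = \sqrt{270 + 288} = \sqrt{558} = 3 \sqrt{62}$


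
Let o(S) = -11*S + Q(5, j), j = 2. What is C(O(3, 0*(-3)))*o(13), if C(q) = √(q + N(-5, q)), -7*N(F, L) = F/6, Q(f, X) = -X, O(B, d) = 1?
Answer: -145*√1974/42 ≈ -153.39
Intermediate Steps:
N(F, L) = -F/42 (N(F, L) = -F/(7*6) = -F/42)
C(q) = √(5/42 + q) (C(q) = √(q - 1/42*(-5)) = √(q + 5/42) = √(5/42 + q))
o(S) = -2 - 11*S (o(S) = -11*S - 1*2 = -11*S - 2 = -2 - 11*S)
C(O(3, 0*(-3)))*o(13) = (√(210 + 1764*1)/42)*(-2 - 11*13) = (√(210 + 1764)/42)*(-2 - 143) = (√1974/42)*(-145) = -145*√1974/42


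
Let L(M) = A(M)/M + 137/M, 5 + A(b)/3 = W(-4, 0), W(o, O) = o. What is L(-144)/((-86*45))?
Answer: 11/55728 ≈ 0.00019739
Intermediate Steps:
A(b) = -27 (A(b) = -15 + 3*(-4) = -15 - 12 = -27)
L(M) = 110/M (L(M) = -27/M + 137/M = 110/M)
L(-144)/((-86*45)) = (110/(-144))/((-86*45)) = (110*(-1/144))/(-3870) = -55/72*(-1/3870) = 11/55728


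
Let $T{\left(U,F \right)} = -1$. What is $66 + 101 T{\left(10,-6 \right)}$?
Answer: $-35$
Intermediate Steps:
$66 + 101 T{\left(10,-6 \right)} = 66 + 101 \left(-1\right) = 66 - 101 = -35$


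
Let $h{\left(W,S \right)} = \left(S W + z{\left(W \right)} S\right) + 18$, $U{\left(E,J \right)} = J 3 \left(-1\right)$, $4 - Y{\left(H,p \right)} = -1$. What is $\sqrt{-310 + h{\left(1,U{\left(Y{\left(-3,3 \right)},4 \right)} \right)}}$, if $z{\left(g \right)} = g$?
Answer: $2 i \sqrt{79} \approx 17.776 i$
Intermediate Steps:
$Y{\left(H,p \right)} = 5$ ($Y{\left(H,p \right)} = 4 - -1 = 4 + 1 = 5$)
$U{\left(E,J \right)} = - 3 J$ ($U{\left(E,J \right)} = 3 J \left(-1\right) = - 3 J$)
$h{\left(W,S \right)} = 18 + 2 S W$ ($h{\left(W,S \right)} = \left(S W + W S\right) + 18 = \left(S W + S W\right) + 18 = 2 S W + 18 = 18 + 2 S W$)
$\sqrt{-310 + h{\left(1,U{\left(Y{\left(-3,3 \right)},4 \right)} \right)}} = \sqrt{-310 + \left(18 + 2 \left(\left(-3\right) 4\right) 1\right)} = \sqrt{-310 + \left(18 + 2 \left(-12\right) 1\right)} = \sqrt{-310 + \left(18 - 24\right)} = \sqrt{-310 - 6} = \sqrt{-316} = 2 i \sqrt{79}$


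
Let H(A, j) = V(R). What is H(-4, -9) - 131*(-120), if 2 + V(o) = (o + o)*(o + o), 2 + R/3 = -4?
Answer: 17014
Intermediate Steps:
R = -18 (R = -6 + 3*(-4) = -6 - 12 = -18)
V(o) = -2 + 4*o² (V(o) = -2 + (o + o)*(o + o) = -2 + (2*o)*(2*o) = -2 + 4*o²)
H(A, j) = 1294 (H(A, j) = -2 + 4*(-18)² = -2 + 4*324 = -2 + 1296 = 1294)
H(-4, -9) - 131*(-120) = 1294 - 131*(-120) = 1294 + 15720 = 17014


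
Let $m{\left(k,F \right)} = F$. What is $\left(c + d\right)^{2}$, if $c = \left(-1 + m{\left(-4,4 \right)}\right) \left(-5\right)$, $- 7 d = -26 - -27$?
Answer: $\frac{11236}{49} \approx 229.31$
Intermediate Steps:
$d = - \frac{1}{7}$ ($d = - \frac{-26 - -27}{7} = - \frac{-26 + 27}{7} = \left(- \frac{1}{7}\right) 1 = - \frac{1}{7} \approx -0.14286$)
$c = -15$ ($c = \left(-1 + 4\right) \left(-5\right) = 3 \left(-5\right) = -15$)
$\left(c + d\right)^{2} = \left(-15 - \frac{1}{7}\right)^{2} = \left(- \frac{106}{7}\right)^{2} = \frac{11236}{49}$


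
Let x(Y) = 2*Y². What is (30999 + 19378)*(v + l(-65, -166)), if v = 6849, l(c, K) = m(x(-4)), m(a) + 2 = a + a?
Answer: 348155447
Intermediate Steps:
m(a) = -2 + 2*a (m(a) = -2 + (a + a) = -2 + 2*a)
l(c, K) = 62 (l(c, K) = -2 + 2*(2*(-4)²) = -2 + 2*(2*16) = -2 + 2*32 = -2 + 64 = 62)
(30999 + 19378)*(v + l(-65, -166)) = (30999 + 19378)*(6849 + 62) = 50377*6911 = 348155447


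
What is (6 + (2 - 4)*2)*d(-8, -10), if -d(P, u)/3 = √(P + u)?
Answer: -18*I*√2 ≈ -25.456*I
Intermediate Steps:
d(P, u) = -3*√(P + u)
(6 + (2 - 4)*2)*d(-8, -10) = (6 + (2 - 4)*2)*(-3*√(-8 - 10)) = (6 - 2*2)*(-9*I*√2) = (6 - 4)*(-9*I*√2) = 2*(-9*I*√2) = -18*I*√2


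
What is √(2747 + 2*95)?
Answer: √2937 ≈ 54.194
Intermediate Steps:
√(2747 + 2*95) = √(2747 + 190) = √2937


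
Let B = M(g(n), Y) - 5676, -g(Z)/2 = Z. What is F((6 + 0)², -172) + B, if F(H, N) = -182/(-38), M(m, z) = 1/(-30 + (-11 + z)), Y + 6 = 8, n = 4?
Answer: -4202386/741 ≈ -5671.2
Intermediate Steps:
Y = 2 (Y = -6 + 8 = 2)
g(Z) = -2*Z
M(m, z) = 1/(-41 + z)
F(H, N) = 91/19 (F(H, N) = -182*(-1/38) = 91/19)
B = -221365/39 (B = 1/(-41 + 2) - 5676 = 1/(-39) - 5676 = -1/39 - 5676 = -221365/39 ≈ -5676.0)
F((6 + 0)², -172) + B = 91/19 - 221365/39 = -4202386/741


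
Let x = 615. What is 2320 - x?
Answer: 1705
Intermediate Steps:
2320 - x = 2320 - 1*615 = 2320 - 615 = 1705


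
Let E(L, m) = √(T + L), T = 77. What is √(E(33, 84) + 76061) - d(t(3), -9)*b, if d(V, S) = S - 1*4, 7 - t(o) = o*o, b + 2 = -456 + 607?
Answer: 1937 + √(76061 + √110) ≈ 2212.8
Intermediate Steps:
E(L, m) = √(77 + L)
b = 149 (b = -2 + (-456 + 607) = -2 + 151 = 149)
t(o) = 7 - o² (t(o) = 7 - o*o = 7 - o²)
d(V, S) = -4 + S (d(V, S) = S - 4 = -4 + S)
√(E(33, 84) + 76061) - d(t(3), -9)*b = √(√(77 + 33) + 76061) - (-4 - 9)*149 = √(√110 + 76061) - (-13)*149 = √(76061 + √110) - 1*(-1937) = √(76061 + √110) + 1937 = 1937 + √(76061 + √110)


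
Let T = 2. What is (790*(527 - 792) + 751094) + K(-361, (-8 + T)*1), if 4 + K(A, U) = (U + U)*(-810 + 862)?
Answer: 541116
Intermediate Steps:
K(A, U) = -4 + 104*U (K(A, U) = -4 + (U + U)*(-810 + 862) = -4 + (2*U)*52 = -4 + 104*U)
(790*(527 - 792) + 751094) + K(-361, (-8 + T)*1) = (790*(527 - 792) + 751094) + (-4 + 104*((-8 + 2)*1)) = (790*(-265) + 751094) + (-4 + 104*(-6*1)) = (-209350 + 751094) + (-4 + 104*(-6)) = 541744 + (-4 - 624) = 541744 - 628 = 541116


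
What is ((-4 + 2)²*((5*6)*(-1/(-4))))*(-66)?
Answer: -1980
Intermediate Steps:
((-4 + 2)²*((5*6)*(-1/(-4))))*(-66) = ((-2)²*(30*(-1*(-¼))))*(-66) = (4*(30*(¼)))*(-66) = (4*(15/2))*(-66) = 30*(-66) = -1980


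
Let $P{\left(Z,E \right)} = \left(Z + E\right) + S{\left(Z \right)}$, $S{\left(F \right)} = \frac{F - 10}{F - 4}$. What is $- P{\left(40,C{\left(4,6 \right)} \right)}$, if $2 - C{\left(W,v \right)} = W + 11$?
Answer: $- \frac{167}{6} \approx -27.833$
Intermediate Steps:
$S{\left(F \right)} = \frac{-10 + F}{-4 + F}$
$C{\left(W,v \right)} = -9 - W$ ($C{\left(W,v \right)} = 2 - \left(W + 11\right) = 2 - \left(11 + W\right) = -9 - W$)
$P{\left(Z,E \right)} = E + Z + \frac{-10 + Z}{-4 + Z}$ ($P{\left(Z,E \right)} = \left(Z + E\right) + \frac{-10 + Z}{-4 + Z} = \left(E + Z\right) + \frac{-10 + Z}{-4 + Z} = E + Z + \frac{-10 + Z}{-4 + Z}$)
$- P{\left(40,C{\left(4,6 \right)} \right)} = - \frac{-10 + 40 + \left(-4 + 40\right) \left(\left(-9 - 4\right) + 40\right)}{-4 + 40} = - \frac{-10 + 40 + 36 \left(\left(-9 - 4\right) + 40\right)}{36} = - \frac{-10 + 40 + 36 \left(-13 + 40\right)}{36} = - \frac{-10 + 40 + 36 \cdot 27}{36} = - \frac{-10 + 40 + 972}{36} = - \frac{1002}{36} = \left(-1\right) \frac{167}{6} = - \frac{167}{6}$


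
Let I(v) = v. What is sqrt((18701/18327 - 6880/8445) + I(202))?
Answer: sqrt(21527470082045181)/10318101 ≈ 14.220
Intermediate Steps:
sqrt((18701/18327 - 6880/8445) + I(202)) = sqrt((18701/18327 - 6880/8445) + 202) = sqrt((18701*(1/18327) - 6880*1/8445) + 202) = sqrt((18701/18327 - 1376/1689) + 202) = sqrt(2122679/10318101 + 202) = sqrt(2086379081/10318101) = sqrt(21527470082045181)/10318101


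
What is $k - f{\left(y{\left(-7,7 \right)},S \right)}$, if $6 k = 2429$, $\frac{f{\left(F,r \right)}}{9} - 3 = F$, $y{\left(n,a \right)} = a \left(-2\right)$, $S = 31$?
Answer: $\frac{3023}{6} \approx 503.83$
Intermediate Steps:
$y{\left(n,a \right)} = - 2 a$
$f{\left(F,r \right)} = 27 + 9 F$
$k = \frac{2429}{6}$ ($k = \frac{1}{6} \cdot 2429 = \frac{2429}{6} \approx 404.83$)
$k - f{\left(y{\left(-7,7 \right)},S \right)} = \frac{2429}{6} - \left(27 + 9 \left(\left(-2\right) 7\right)\right) = \frac{2429}{6} - \left(27 + 9 \left(-14\right)\right) = \frac{2429}{6} - \left(27 - 126\right) = \frac{2429}{6} - -99 = \frac{2429}{6} + 99 = \frac{3023}{6}$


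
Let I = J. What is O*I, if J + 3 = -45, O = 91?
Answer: -4368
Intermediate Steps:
J = -48 (J = -3 - 45 = -48)
I = -48
O*I = 91*(-48) = -4368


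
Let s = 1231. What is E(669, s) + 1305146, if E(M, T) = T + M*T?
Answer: 2129916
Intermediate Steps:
E(669, s) + 1305146 = 1231*(1 + 669) + 1305146 = 1231*670 + 1305146 = 824770 + 1305146 = 2129916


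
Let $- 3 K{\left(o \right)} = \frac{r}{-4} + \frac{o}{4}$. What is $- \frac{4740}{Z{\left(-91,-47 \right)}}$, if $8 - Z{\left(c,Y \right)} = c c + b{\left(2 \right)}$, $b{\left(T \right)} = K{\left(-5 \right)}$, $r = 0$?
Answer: $\frac{56880}{99281} \approx 0.57292$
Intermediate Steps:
$K{\left(o \right)} = - \frac{o}{12}$ ($K{\left(o \right)} = - \frac{\frac{0}{-4} + \frac{o}{4}}{3} = - \frac{0 \left(- \frac{1}{4}\right) + o \frac{1}{4}}{3} = - \frac{0 + \frac{o}{4}}{3} = - \frac{\frac{1}{4} o}{3} = - \frac{o}{12}$)
$b{\left(T \right)} = \frac{5}{12}$ ($b{\left(T \right)} = \left(- \frac{1}{12}\right) \left(-5\right) = \frac{5}{12}$)
$Z{\left(c,Y \right)} = \frac{91}{12} - c^{2}$ ($Z{\left(c,Y \right)} = 8 - \left(c c + \frac{5}{12}\right) = 8 - \left(c^{2} + \frac{5}{12}\right) = 8 - \left(\frac{5}{12} + c^{2}\right) = \frac{91}{12} - c^{2}$)
$- \frac{4740}{Z{\left(-91,-47 \right)}} = - \frac{4740}{\frac{91}{12} - \left(-91\right)^{2}} = - \frac{4740}{\frac{91}{12} - 8281} = - \frac{4740}{- \frac{99281}{12}} = \left(-4740\right) \left(- \frac{12}{99281}\right) = \frac{56880}{99281}$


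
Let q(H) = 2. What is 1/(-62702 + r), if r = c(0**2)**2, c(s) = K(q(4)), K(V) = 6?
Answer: -1/62666 ≈ -1.5958e-5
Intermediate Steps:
c(s) = 6
r = 36 (r = 6**2 = 36)
1/(-62702 + r) = 1/(-62702 + 36) = 1/(-62666) = -1/62666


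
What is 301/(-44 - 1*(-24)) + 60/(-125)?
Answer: -1553/100 ≈ -15.530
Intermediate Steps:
301/(-44 - 1*(-24)) + 60/(-125) = 301/(-44 + 24) + 60*(-1/125) = 301/(-20) - 12/25 = 301*(-1/20) - 12/25 = -301/20 - 12/25 = -1553/100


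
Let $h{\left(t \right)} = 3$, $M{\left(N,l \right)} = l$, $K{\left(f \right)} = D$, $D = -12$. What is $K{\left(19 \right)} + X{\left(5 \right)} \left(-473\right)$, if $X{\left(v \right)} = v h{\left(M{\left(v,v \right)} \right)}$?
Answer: $-7107$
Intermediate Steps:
$K{\left(f \right)} = -12$
$X{\left(v \right)} = 3 v$ ($X{\left(v \right)} = v 3 = 3 v$)
$K{\left(19 \right)} + X{\left(5 \right)} \left(-473\right) = -12 + 3 \cdot 5 \left(-473\right) = -12 + 15 \left(-473\right) = -12 - 7095 = -7107$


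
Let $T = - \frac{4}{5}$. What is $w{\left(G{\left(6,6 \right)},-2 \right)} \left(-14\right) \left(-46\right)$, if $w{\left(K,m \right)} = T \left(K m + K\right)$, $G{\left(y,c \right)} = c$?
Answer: $\frac{15456}{5} \approx 3091.2$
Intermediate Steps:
$T = - \frac{4}{5}$ ($T = \left(-4\right) \frac{1}{5} = - \frac{4}{5} \approx -0.8$)
$w{\left(K,m \right)} = - \frac{4 K}{5} - \frac{4 K m}{5}$ ($w{\left(K,m \right)} = - \frac{4 \left(K m + K\right)}{5} = - \frac{4 \left(K + K m\right)}{5} = - \frac{4 K}{5} - \frac{4 K m}{5}$)
$w{\left(G{\left(6,6 \right)},-2 \right)} \left(-14\right) \left(-46\right) = \left(- \frac{4}{5}\right) 6 \left(1 - 2\right) \left(-14\right) \left(-46\right) = \left(- \frac{4}{5}\right) 6 \left(-1\right) \left(-14\right) \left(-46\right) = \frac{24}{5} \left(-14\right) \left(-46\right) = \left(- \frac{336}{5}\right) \left(-46\right) = \frac{15456}{5}$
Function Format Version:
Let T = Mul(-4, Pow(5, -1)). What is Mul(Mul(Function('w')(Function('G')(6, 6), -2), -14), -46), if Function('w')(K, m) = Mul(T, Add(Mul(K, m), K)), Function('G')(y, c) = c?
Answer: Rational(15456, 5) ≈ 3091.2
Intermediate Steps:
T = Rational(-4, 5) (T = Mul(-4, Rational(1, 5)) = Rational(-4, 5) ≈ -0.80000)
Function('w')(K, m) = Add(Mul(Rational(-4, 5), K), Mul(Rational(-4, 5), K, m)) (Function('w')(K, m) = Mul(Rational(-4, 5), Add(Mul(K, m), K)) = Mul(Rational(-4, 5), Add(K, Mul(K, m))) = Add(Mul(Rational(-4, 5), K), Mul(Rational(-4, 5), K, m)))
Mul(Mul(Function('w')(Function('G')(6, 6), -2), -14), -46) = Mul(Mul(Mul(Rational(-4, 5), 6, Add(1, -2)), -14), -46) = Mul(Mul(Mul(Rational(-4, 5), 6, -1), -14), -46) = Mul(Mul(Rational(24, 5), -14), -46) = Mul(Rational(-336, 5), -46) = Rational(15456, 5)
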